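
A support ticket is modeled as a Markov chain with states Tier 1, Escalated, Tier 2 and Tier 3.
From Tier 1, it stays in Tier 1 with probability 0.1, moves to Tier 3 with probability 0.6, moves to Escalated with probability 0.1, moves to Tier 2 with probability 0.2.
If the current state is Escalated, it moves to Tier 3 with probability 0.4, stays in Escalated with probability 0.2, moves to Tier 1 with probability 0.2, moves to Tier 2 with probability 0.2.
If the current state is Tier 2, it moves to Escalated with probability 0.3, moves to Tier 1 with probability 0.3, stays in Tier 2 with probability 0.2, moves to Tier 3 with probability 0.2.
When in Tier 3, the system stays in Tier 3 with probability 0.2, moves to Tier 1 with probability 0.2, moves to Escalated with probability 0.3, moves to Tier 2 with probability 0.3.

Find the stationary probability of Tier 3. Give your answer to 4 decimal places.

0.3284

Let the stationary distribution be π with π = πP and π_1 + π_2 + π_3 + π_4 = 1.
π_1 = 0.1·π_1 + 0.2·π_2 + 0.3·π_3 + 0.2·π_4
π_2 = 0.1·π_1 + 0.2·π_2 + 0.3·π_3 + 0.3·π_4
π_3 = 0.2·π_1 + 0.2·π_2 + 0.2·π_3 + 0.3·π_4
Solving with the normalization constraint gives π = (0.2030, 0.2358, 0.2328, 0.3284).
So the stationary probability of Tier 3 is 0.3284.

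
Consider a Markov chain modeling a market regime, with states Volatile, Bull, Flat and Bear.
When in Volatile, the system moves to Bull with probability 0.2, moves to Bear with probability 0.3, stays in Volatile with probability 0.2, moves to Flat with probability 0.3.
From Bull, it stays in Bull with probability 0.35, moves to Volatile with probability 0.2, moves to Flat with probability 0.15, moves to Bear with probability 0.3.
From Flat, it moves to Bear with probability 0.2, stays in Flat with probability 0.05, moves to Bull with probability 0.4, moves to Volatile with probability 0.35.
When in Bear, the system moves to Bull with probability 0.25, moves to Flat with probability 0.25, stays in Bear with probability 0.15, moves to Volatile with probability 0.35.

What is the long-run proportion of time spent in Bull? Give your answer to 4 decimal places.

0.2955

Let the stationary distribution be π with π = πP and π_1 + π_2 + π_3 + π_4 = 1.
π_1 = 0.2·π_1 + 0.2·π_2 + 0.35·π_3 + 0.35·π_4
π_2 = 0.2·π_1 + 0.35·π_2 + 0.4·π_3 + 0.25·π_4
π_3 = 0.3·π_1 + 0.15·π_2 + 0.05·π_3 + 0.25·π_4
Solving with the normalization constraint gives π = (0.2658, 0.2955, 0.1948, 0.2439).
So the stationary probability of Bull is 0.2955.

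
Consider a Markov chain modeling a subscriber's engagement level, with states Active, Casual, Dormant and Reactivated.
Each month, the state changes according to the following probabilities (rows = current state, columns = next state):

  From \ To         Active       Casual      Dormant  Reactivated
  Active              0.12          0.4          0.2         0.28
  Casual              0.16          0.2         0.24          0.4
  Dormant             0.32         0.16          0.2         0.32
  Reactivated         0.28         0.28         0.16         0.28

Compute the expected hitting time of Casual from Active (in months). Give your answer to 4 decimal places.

Let t(s) be the expected number of months to first reach Casual from state s, with t(Casual) = 0. Conditioning on the first month:
t(Active) = 1 + 0.12·t(Active) + 0.2·t(Dormant) + 0.28·t(Reactivated)
t(Dormant) = 1 + 0.32·t(Active) + 0.2·t(Dormant) + 0.32·t(Reactivated)
t(Reactivated) = 1 + 0.28·t(Active) + 0.16·t(Dormant) + 0.28·t(Reactivated)
Solving: t(Active) = 3.1225, t(Dormant) = 3.8857, t(Reactivated) = 3.4667.
Expected months from Active to Casual: 3.1225.

3.1225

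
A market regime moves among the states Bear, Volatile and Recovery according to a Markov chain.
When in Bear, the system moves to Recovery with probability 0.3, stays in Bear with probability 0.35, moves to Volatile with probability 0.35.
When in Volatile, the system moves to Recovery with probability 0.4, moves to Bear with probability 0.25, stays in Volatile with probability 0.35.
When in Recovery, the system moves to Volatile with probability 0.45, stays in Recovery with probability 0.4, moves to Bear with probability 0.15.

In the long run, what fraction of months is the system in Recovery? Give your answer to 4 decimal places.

Let the stationary distribution be π with π = πP and π_1 + π_2 + π_3 = 1.
π_1 = 0.35·π_1 + 0.25·π_2 + 0.15·π_3
π_2 = 0.35·π_1 + 0.35·π_2 + 0.45·π_3
Solving with the normalization constraint gives π = (0.2360, 0.3876, 0.3764).
So the stationary probability of Recovery is 0.3764.

0.3764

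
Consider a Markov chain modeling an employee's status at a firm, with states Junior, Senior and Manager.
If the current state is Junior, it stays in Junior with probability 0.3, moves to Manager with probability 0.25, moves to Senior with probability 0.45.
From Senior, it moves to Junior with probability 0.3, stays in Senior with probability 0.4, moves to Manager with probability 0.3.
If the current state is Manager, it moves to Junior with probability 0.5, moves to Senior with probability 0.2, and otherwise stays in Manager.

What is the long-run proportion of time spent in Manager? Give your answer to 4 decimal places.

Let the stationary distribution be π with π = πP and π_1 + π_2 + π_3 = 1.
π_1 = 0.3·π_1 + 0.3·π_2 + 0.5·π_3
π_2 = 0.45·π_1 + 0.4·π_2 + 0.2·π_3
Solving with the normalization constraint gives π = (0.3564, 0.3614, 0.2822).
So the stationary probability of Manager is 0.2822.

0.2822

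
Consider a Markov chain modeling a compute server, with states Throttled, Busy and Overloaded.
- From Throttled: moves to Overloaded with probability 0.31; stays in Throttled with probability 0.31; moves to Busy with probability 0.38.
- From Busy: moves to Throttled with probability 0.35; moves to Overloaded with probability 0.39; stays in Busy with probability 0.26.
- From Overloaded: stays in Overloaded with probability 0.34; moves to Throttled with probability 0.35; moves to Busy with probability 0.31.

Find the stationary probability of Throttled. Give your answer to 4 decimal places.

Let the stationary distribution be π with π = πP and π_1 + π_2 + π_3 = 1.
π_1 = 0.31·π_1 + 0.35·π_2 + 0.35·π_3
π_2 = 0.38·π_1 + 0.26·π_2 + 0.31·π_3
Solving with the normalization constraint gives π = (0.3365, 0.3177, 0.3458).
So the stationary probability of Throttled is 0.3365.

0.3365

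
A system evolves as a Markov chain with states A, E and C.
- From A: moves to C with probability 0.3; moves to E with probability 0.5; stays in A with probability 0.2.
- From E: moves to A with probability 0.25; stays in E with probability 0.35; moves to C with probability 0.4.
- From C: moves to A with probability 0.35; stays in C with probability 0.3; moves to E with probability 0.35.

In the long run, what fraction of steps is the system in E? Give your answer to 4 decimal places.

0.3906

Let the stationary distribution be π with π = πP and π_1 + π_2 + π_3 = 1.
π_1 = 0.2·π_1 + 0.25·π_2 + 0.35·π_3
π_2 = 0.5·π_1 + 0.35·π_2 + 0.35·π_3
Solving with the normalization constraint gives π = (0.2704, 0.3906, 0.3391).
So the stationary probability of E is 0.3906.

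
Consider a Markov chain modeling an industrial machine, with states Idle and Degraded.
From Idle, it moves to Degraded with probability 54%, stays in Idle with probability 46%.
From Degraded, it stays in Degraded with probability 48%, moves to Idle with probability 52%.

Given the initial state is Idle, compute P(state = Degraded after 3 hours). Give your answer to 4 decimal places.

0.5095

Propagate the distribution vector 3 hours from Idle.
After 0 hours: (1.0000, 0.0000)
After 1 hour: (0.4600, 0.5400)
After 2 hours: (0.4924, 0.5076)
After 3 hours: (0.4905, 0.5095)
P(in Degraded after 3 hours) = 0.5095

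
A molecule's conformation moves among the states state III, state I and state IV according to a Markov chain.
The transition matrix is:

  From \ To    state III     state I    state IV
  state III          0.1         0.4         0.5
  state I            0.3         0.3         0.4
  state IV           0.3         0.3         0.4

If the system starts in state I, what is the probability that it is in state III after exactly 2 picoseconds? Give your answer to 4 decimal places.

0.2400

Sum over the intermediate state after 1 picosecond:
P = P(state I→state III)·P(state III→state III) + P(state I→state I)·P(state I→state III) + P(state I→state IV)·P(state IV→state III)
  = 0.3×0.1 + 0.3×0.3 + 0.4×0.3
  = 0.0300 + 0.0900 + 0.1200 = 0.2400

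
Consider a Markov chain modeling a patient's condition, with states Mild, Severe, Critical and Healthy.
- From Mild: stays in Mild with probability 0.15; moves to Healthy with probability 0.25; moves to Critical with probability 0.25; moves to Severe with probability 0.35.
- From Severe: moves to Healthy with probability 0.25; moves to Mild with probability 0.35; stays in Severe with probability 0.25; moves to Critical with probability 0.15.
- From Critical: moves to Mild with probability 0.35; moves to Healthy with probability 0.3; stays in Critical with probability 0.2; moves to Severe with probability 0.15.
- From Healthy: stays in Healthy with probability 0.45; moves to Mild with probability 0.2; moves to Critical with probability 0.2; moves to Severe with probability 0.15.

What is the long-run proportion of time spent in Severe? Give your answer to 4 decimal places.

Let the stationary distribution be π with π = πP and π_1 + π_2 + π_3 + π_4 = 1.
π_1 = 0.15·π_1 + 0.35·π_2 + 0.35·π_3 + 0.2·π_4
π_2 = 0.35·π_1 + 0.25·π_2 + 0.15·π_3 + 0.15·π_4
π_3 = 0.25·π_1 + 0.15·π_2 + 0.2·π_3 + 0.2·π_4
Solving with the normalization constraint gives π = (0.2510, 0.2225, 0.2014, 0.3251).
So the stationary probability of Severe is 0.2225.

0.2225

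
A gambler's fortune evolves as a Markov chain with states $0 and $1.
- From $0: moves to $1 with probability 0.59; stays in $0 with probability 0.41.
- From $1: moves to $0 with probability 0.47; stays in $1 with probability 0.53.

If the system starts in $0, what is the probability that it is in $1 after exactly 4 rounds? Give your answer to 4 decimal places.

0.5566

Propagate the distribution vector 4 rounds from $0.
After 0 rounds: (1.0000, 0.0000)
After 1 round: (0.4100, 0.5900)
After 2 rounds: (0.4454, 0.5546)
After 3 rounds: (0.4433, 0.5567)
After 4 rounds: (0.4434, 0.5566)
P(in $1 after 4 rounds) = 0.5566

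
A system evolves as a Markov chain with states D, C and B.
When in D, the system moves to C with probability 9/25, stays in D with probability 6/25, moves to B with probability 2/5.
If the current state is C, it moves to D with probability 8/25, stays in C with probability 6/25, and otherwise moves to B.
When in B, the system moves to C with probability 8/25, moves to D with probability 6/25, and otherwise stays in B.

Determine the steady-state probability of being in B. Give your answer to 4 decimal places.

0.4294

Let the stationary distribution be π with π = πP and π_1 + π_2 + π_3 = 1.
π_1 = 0.24·π_1 + 0.32·π_2 + 0.24·π_3
π_2 = 0.36·π_1 + 0.24·π_2 + 0.32·π_3
Solving with the normalization constraint gives π = (0.2645, 0.3061, 0.4294).
So the stationary probability of B is 0.4294.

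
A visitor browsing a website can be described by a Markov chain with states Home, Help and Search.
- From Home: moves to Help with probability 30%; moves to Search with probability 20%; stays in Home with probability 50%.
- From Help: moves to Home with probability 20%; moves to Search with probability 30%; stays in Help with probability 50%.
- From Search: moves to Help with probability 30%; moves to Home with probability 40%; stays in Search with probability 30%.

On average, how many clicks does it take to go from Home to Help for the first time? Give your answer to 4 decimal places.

Let t(s) be the expected number of clicks to first reach Help from state s, with t(Help) = 0. Conditioning on the first click:
t(Home) = 1 + 0.5·t(Home) + 0.2·t(Search)
t(Search) = 1 + 0.4·t(Home) + 0.3·t(Search)
Solving: t(Home) = 3.3333, t(Search) = 3.3333.
Expected clicks from Home to Help: 3.3333.

3.3333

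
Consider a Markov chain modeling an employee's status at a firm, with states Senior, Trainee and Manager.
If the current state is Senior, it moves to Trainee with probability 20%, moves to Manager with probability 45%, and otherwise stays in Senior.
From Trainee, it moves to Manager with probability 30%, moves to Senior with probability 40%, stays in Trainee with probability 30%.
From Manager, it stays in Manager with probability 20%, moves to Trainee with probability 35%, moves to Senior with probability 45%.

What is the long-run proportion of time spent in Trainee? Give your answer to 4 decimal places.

0.2767

Let the stationary distribution be π with π = πP and π_1 + π_2 + π_3 = 1.
π_1 = 0.35·π_1 + 0.4·π_2 + 0.45·π_3
π_2 = 0.2·π_1 + 0.3·π_2 + 0.35·π_3
Solving with the normalization constraint gives π = (0.3965, 0.2767, 0.3268).
So the stationary probability of Trainee is 0.2767.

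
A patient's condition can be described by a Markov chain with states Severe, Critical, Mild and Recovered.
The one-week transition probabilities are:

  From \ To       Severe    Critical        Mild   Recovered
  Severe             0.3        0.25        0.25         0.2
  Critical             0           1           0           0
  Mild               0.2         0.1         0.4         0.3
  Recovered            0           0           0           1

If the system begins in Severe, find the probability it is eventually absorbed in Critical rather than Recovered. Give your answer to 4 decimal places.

Let h(s) be the probability of absorption at Critical starting from transient state s. Then h(Critical) = 1 and h(Recovered) = 0. By first-step analysis:
h(Severe) = 0.3·h(Severe) + 0.25·1 + 0.25·h(Mild) + 0.2·0
h(Mild) = 0.2·h(Severe) + 0.1·1 + 0.4·h(Mild) + 0.3·0
Solving: h(Severe) = 0.4730, h(Mild) = 0.3243.
Starting from Severe, the probability is 0.4730.

0.4730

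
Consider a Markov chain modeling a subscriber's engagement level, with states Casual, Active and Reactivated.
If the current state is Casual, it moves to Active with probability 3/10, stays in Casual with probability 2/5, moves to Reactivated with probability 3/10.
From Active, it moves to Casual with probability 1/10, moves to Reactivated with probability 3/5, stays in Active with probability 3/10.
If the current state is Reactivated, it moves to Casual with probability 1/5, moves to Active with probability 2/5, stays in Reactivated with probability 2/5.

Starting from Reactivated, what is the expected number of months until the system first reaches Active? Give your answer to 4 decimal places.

Let t(s) be the expected number of months to first reach Active from state s, with t(Active) = 0. Conditioning on the first month:
t(Casual) = 1 + 0.4·t(Casual) + 0.3·t(Reactivated)
t(Reactivated) = 1 + 0.2·t(Casual) + 0.4·t(Reactivated)
Solving: t(Casual) = 3.0000, t(Reactivated) = 2.6667.
Expected months from Reactivated to Active: 2.6667.

2.6667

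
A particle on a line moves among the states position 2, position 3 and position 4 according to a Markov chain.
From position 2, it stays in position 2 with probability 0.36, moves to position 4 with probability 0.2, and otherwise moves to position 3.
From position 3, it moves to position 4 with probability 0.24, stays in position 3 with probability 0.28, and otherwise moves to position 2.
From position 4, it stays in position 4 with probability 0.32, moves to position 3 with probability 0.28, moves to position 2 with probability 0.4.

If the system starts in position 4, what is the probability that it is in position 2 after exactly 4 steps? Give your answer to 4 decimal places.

0.4112

Propagate the distribution vector 4 steps from position 4.
After 0 steps: (0.0000, 0.0000, 1.0000)
After 1 step: (0.4000, 0.2800, 0.3200)
After 2 steps: (0.4064, 0.3440, 0.2496)
After 3 steps: (0.4113, 0.3450, 0.2437)
After 4 steps: (0.4112, 0.3458, 0.2430)
P(in position 2 after 4 steps) = 0.4112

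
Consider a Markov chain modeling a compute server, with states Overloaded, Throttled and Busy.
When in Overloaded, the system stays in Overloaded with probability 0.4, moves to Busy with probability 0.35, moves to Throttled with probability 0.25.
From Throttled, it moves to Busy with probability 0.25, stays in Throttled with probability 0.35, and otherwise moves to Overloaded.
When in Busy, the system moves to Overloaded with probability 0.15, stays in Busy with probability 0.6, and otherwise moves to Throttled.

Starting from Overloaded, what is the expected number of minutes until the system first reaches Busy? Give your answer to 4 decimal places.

3.1034

Let t(s) be the expected number of minutes to first reach Busy from state s, with t(Busy) = 0. Conditioning on the first minute:
t(Overloaded) = 1 + 0.4·t(Overloaded) + 0.25·t(Throttled)
t(Throttled) = 1 + 0.4·t(Overloaded) + 0.35·t(Throttled)
Solving: t(Overloaded) = 3.1034, t(Throttled) = 3.4483.
Expected minutes from Overloaded to Busy: 3.1034.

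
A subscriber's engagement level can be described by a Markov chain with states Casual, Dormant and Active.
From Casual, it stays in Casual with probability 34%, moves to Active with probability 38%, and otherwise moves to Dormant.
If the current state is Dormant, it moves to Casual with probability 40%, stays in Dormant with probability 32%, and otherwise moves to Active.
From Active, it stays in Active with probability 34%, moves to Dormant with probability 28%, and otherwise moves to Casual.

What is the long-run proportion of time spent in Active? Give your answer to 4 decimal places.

Let the stationary distribution be π with π = πP and π_1 + π_2 + π_3 = 1.
π_1 = 0.34·π_1 + 0.4·π_2 + 0.38·π_3
π_2 = 0.28·π_1 + 0.32·π_2 + 0.28·π_3
Solving with the normalization constraint gives π = (0.3710, 0.2917, 0.3373).
So the stationary probability of Active is 0.3373.

0.3373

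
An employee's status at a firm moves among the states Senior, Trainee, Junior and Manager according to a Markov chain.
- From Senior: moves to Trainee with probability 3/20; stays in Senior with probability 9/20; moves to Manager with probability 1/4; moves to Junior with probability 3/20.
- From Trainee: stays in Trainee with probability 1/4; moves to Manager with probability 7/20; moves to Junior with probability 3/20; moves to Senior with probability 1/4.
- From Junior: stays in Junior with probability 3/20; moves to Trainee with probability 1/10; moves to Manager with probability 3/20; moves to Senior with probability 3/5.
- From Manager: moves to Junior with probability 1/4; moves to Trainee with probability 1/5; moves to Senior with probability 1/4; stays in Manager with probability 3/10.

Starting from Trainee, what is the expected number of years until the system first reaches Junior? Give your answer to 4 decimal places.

5.5446

Let t(s) be the expected number of years to first reach Junior from state s, with t(Junior) = 0. Conditioning on the first year:
t(Senior) = 1 + 0.45·t(Senior) + 0.15·t(Trainee) + 0.25·t(Manager)
t(Trainee) = 1 + 0.25·t(Senior) + 0.25·t(Trainee) + 0.35·t(Manager)
t(Manager) = 1 + 0.25·t(Senior) + 0.2·t(Trainee) + 0.3·t(Manager)
Solving: t(Senior) = 5.6106, t(Trainee) = 5.5446, t(Manager) = 5.0165.
Expected years from Trainee to Junior: 5.5446.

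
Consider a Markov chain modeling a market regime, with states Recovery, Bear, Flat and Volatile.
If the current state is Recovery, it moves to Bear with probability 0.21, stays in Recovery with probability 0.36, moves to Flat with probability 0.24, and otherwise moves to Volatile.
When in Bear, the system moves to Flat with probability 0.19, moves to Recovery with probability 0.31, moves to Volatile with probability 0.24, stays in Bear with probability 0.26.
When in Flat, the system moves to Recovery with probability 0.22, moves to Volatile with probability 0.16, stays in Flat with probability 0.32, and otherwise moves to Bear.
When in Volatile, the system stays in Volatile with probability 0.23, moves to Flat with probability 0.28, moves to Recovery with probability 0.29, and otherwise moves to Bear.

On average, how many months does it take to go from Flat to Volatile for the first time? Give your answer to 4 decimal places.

5.2738

Let t(s) be the expected number of months to first reach Volatile from state s, with t(Volatile) = 0. Conditioning on the first month:
t(Recovery) = 1 + 0.36·t(Recovery) + 0.21·t(Bear) + 0.24·t(Flat)
t(Bear) = 1 + 0.31·t(Recovery) + 0.26·t(Bear) + 0.19·t(Flat)
t(Flat) = 1 + 0.22·t(Recovery) + 0.3·t(Bear) + 0.32·t(Flat)
Solving: t(Recovery) = 5.1335, t(Bear) = 4.8560, t(Flat) = 5.2738.
Expected months from Flat to Volatile: 5.2738.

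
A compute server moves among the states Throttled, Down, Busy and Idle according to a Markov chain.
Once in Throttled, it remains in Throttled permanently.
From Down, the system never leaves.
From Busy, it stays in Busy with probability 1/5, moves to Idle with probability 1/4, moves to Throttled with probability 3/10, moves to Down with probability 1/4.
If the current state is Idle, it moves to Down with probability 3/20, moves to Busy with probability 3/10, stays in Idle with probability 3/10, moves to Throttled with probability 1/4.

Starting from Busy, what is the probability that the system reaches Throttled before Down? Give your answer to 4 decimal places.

Let h(s) be the probability of absorption at Throttled starting from transient state s. Then h(Throttled) = 1 and h(Down) = 0. By first-step analysis:
h(Busy) = 0.3·1 + 0.25·0 + 0.2·h(Busy) + 0.25·h(Idle)
h(Idle) = 0.25·1 + 0.15·0 + 0.3·h(Busy) + 0.3·h(Idle)
Solving: h(Busy) = 0.5619, h(Idle) = 0.5979.
Starting from Busy, the probability is 0.5619.

0.5619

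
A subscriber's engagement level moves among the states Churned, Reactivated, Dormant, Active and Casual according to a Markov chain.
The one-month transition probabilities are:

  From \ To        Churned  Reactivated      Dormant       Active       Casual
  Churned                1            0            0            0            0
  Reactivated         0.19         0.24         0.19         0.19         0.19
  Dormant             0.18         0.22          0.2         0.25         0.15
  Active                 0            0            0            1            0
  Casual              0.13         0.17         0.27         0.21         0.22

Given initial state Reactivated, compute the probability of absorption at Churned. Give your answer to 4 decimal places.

Let h(s) be the probability of absorption at Churned starting from transient state s. Then h(Churned) = 1 and h(Active) = 0. By first-step analysis:
h(Reactivated) = 0.19·1 + 0.24·h(Reactivated) + 0.19·h(Dormant) + 0.19·0 + 0.19·h(Casual)
h(Dormant) = 0.18·1 + 0.22·h(Reactivated) + 0.2·h(Dormant) + 0.25·0 + 0.15·h(Casual)
h(Casual) = 0.13·1 + 0.17·h(Reactivated) + 0.27·h(Dormant) + 0.21·0 + 0.22·h(Casual)
Solving: h(Reactivated) = 0.4615, h(Dormant) = 0.4299, h(Casual) = 0.4161.
Starting from Reactivated, the probability is 0.4615.

0.4615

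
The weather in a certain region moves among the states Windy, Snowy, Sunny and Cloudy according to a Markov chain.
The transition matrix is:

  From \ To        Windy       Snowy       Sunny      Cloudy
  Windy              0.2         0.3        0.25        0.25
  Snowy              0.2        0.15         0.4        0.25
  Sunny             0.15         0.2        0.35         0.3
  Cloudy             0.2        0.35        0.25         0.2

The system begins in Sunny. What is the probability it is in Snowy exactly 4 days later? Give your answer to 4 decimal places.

Propagate the distribution vector 4 days from Sunny.
After 0 days: (0.0000, 0.0000, 1.0000, 0.0000)
After 1 day: (0.1500, 0.2000, 0.3500, 0.3000)
After 2 days: (0.1825, 0.2500, 0.3150, 0.2525)
After 3 days: (0.1843, 0.2436, 0.3190, 0.2531)
After 4 days: (0.1841, 0.2442, 0.3184, 0.2533)
P(in Snowy after 4 days) = 0.2442

0.2442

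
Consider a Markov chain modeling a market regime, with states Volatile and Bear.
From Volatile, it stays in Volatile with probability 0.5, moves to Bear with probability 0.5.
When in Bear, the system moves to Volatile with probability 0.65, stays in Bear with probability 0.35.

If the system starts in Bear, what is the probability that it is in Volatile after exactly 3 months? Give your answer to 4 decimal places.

0.5671

Propagate the distribution vector 3 months from Bear.
After 0 months: (0.0000, 1.0000)
After 1 month: (0.6500, 0.3500)
After 2 months: (0.5525, 0.4475)
After 3 months: (0.5671, 0.4329)
P(in Volatile after 3 months) = 0.5671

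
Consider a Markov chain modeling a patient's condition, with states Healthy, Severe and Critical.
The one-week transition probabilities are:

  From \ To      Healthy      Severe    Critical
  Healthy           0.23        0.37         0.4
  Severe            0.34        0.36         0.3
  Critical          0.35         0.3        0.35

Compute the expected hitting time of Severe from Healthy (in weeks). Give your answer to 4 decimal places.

Let t(s) be the expected number of weeks to first reach Severe from state s, with t(Severe) = 0. Conditioning on the first week:
t(Healthy) = 1 + 0.23·t(Healthy) + 0.4·t(Critical)
t(Critical) = 1 + 0.35·t(Healthy) + 0.35·t(Critical)
Solving: t(Healthy) = 2.9126, t(Critical) = 3.1068.
Expected weeks from Healthy to Severe: 2.9126.

2.9126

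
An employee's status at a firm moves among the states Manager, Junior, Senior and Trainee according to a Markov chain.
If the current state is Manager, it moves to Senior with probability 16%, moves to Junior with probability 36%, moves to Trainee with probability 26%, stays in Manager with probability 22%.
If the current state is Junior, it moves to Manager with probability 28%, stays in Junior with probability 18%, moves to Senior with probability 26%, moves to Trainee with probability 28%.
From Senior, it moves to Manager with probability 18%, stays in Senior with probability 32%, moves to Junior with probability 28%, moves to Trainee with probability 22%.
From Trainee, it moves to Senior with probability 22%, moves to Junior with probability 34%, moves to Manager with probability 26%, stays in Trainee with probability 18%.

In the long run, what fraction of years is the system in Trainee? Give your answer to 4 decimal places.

Let the stationary distribution be π with π = πP and π_1 + π_2 + π_3 + π_4 = 1.
π_1 = 0.22·π_1 + 0.28·π_2 + 0.18·π_3 + 0.26·π_4
π_2 = 0.36·π_1 + 0.18·π_2 + 0.28·π_3 + 0.34·π_4
π_3 = 0.16·π_1 + 0.26·π_2 + 0.32·π_3 + 0.22·π_4
Solving with the normalization constraint gives π = (0.2369, 0.2847, 0.2413, 0.2371).
So the stationary probability of Trainee is 0.2371.

0.2371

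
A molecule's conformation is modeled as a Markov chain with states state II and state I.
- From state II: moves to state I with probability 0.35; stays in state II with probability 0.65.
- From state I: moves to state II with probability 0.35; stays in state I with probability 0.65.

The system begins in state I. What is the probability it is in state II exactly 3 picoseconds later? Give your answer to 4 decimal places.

Propagate the distribution vector 3 picoseconds from state I.
After 0 picoseconds: (0.0000, 1.0000)
After 1 picosecond: (0.3500, 0.6500)
After 2 picoseconds: (0.4550, 0.5450)
After 3 picoseconds: (0.4865, 0.5135)
P(in state II after 3 picoseconds) = 0.4865

0.4865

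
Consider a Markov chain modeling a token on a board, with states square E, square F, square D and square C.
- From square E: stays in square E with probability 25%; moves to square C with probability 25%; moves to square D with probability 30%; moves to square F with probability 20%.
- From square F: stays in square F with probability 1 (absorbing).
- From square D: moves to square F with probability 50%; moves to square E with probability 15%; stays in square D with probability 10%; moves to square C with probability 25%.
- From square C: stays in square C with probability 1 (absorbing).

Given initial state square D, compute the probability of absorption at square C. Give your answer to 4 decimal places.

Let h(s) be the probability of absorption at square C starting from transient state s. Then h(square C) = 1 and h(square F) = 0. By first-step analysis:
h(square E) = 0.25·h(square E) + 0.2·0 + 0.3·h(square D) + 0.25·1
h(square D) = 0.15·h(square E) + 0.5·0 + 0.1·h(square D) + 0.25·1
Solving: h(square E) = 0.4762, h(square D) = 0.3571.
Starting from square D, the probability is 0.3571.

0.3571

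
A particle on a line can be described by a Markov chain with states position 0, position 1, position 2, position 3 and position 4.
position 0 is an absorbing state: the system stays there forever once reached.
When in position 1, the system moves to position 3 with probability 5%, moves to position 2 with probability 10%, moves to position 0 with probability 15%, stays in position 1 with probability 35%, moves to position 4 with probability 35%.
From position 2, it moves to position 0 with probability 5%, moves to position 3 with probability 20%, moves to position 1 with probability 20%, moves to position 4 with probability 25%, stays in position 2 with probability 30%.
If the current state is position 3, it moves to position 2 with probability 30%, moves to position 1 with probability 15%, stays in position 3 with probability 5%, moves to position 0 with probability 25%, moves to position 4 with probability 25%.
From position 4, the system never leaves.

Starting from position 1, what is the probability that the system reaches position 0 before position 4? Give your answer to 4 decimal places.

Let h(s) be the probability of absorption at position 0 starting from transient state s. Then h(position 0) = 1 and h(position 4) = 0. By first-step analysis:
h(position 1) = 0.15·1 + 0.35·h(position 1) + 0.1·h(position 2) + 0.05·h(position 3) + 0.35·0
h(position 2) = 0.05·1 + 0.2·h(position 1) + 0.3·h(position 2) + 0.2·h(position 3) + 0.25·0
h(position 3) = 0.25·1 + 0.15·h(position 1) + 0.3·h(position 2) + 0.05·h(position 3) + 0.25·0
Solving: h(position 1) = 0.3030, h(position 2) = 0.2713, h(position 3) = 0.3967.
Starting from position 1, the probability is 0.3030.

0.3030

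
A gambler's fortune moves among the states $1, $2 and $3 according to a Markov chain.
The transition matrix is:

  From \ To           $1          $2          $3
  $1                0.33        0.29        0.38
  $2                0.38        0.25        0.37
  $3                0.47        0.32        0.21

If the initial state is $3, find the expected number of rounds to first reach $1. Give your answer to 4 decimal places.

2.2569

Let t(s) be the expected number of rounds to first reach $1 from state s, with t($1) = 0. Conditioning on the first round:
t($2) = 1 + 0.25·t($2) + 0.37·t($3)
t($3) = 1 + 0.32·t($2) + 0.21·t($3)
Solving: t($2) = 2.4467, t($3) = 2.2569.
Expected rounds from $3 to $1: 2.2569.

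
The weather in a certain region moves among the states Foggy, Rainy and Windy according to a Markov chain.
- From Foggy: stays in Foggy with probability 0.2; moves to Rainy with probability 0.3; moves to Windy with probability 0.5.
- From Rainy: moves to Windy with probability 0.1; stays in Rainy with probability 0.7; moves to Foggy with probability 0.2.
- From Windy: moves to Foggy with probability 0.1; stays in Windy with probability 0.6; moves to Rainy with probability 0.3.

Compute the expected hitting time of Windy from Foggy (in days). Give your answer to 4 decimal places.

Let t(s) be the expected number of days to first reach Windy from state s, with t(Windy) = 0. Conditioning on the first day:
t(Foggy) = 1 + 0.2·t(Foggy) + 0.3·t(Rainy)
t(Rainy) = 1 + 0.2·t(Foggy) + 0.7·t(Rainy)
Solving: t(Foggy) = 3.3333, t(Rainy) = 5.5556.
Expected days from Foggy to Windy: 3.3333.

3.3333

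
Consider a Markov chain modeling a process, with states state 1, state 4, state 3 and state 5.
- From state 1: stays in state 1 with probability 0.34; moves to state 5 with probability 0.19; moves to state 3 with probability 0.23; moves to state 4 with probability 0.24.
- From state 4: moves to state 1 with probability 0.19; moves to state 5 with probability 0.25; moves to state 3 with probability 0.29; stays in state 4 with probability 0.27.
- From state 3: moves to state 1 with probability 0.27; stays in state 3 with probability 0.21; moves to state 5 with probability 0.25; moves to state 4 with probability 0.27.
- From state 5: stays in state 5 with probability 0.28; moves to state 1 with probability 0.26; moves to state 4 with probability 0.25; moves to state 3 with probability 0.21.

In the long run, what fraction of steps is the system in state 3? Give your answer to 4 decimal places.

0.2359

Let the stationary distribution be π with π = πP and π_1 + π_2 + π_3 + π_4 = 1.
π_1 = 0.34·π_1 + 0.19·π_2 + 0.27·π_3 + 0.26·π_4
π_2 = 0.24·π_1 + 0.27·π_2 + 0.27·π_3 + 0.25·π_4
π_3 = 0.23·π_1 + 0.29·π_2 + 0.21·π_3 + 0.21·π_4
Solving with the normalization constraint gives π = (0.2656, 0.2572, 0.2359, 0.2413).
So the stationary probability of state 3 is 0.2359.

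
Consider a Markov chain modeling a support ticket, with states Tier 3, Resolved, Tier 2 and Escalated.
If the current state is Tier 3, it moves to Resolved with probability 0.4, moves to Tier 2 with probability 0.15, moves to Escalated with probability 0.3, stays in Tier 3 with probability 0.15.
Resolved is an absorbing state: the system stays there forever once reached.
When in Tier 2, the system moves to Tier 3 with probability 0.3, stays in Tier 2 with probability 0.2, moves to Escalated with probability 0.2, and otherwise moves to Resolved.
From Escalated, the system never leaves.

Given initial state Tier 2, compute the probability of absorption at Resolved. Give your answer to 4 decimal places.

Let h(s) be the probability of absorption at Resolved starting from transient state s. Then h(Resolved) = 1 and h(Escalated) = 0. By first-step analysis:
h(Tier 3) = 0.15·h(Tier 3) + 0.4·1 + 0.15·h(Tier 2) + 0.3·0
h(Tier 2) = 0.3·h(Tier 3) + 0.3·1 + 0.2·h(Tier 2) + 0.2·0
Solving: h(Tier 3) = 0.5748, h(Tier 2) = 0.5906.
Starting from Tier 2, the probability is 0.5906.

0.5906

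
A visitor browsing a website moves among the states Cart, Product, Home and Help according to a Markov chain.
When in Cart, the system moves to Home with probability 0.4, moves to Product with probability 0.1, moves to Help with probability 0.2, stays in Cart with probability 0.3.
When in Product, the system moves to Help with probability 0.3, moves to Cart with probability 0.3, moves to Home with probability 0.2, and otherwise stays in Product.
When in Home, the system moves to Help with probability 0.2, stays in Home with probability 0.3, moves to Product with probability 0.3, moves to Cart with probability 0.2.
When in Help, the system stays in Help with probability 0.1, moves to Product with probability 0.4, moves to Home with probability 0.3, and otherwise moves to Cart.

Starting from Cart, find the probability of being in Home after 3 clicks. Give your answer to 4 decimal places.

0.2990

Propagate the distribution vector 3 clicks from Cart.
After 0 clicks: (1.0000, 0.0000, 0.0000, 0.0000)
After 1 click: (0.3000, 0.1000, 0.4000, 0.2000)
After 2 clicks: (0.2400, 0.2500, 0.3200, 0.1900)
After 3 clicks: (0.2490, 0.2460, 0.2990, 0.2060)
P(in Home after 3 clicks) = 0.2990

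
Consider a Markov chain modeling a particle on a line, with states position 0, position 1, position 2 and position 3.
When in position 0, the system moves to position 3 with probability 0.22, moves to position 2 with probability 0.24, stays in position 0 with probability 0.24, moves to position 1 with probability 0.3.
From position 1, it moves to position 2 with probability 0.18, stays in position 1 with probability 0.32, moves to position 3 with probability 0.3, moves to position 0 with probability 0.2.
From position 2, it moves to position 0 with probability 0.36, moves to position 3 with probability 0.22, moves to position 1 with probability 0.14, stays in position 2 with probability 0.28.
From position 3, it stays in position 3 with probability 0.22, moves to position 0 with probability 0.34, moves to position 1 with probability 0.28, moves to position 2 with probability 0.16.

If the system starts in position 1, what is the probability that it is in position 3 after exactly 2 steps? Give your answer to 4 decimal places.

Propagate the distribution vector 2 steps from position 1.
After 0 steps: (0.0000, 1.0000, 0.0000, 0.0000)
After 1 step: (0.2000, 0.3200, 0.1800, 0.3000)
After 2 steps: (0.2788, 0.2716, 0.2040, 0.2456)
P(in position 3 after 2 steps) = 0.2456

0.2456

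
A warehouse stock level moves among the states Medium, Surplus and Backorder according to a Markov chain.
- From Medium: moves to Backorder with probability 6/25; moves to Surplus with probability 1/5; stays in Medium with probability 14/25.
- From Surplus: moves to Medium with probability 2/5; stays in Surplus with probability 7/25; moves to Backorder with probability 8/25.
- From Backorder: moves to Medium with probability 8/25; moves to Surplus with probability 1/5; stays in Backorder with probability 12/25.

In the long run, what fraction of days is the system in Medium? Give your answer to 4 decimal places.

0.4439

Let the stationary distribution be π with π = πP and π_1 + π_2 + π_3 = 1.
π_1 = 0.56·π_1 + 0.4·π_2 + 0.32·π_3
π_2 = 0.2·π_1 + 0.28·π_2 + 0.2·π_3
Solving with the normalization constraint gives π = (0.4439, 0.2174, 0.3387).
So the stationary probability of Medium is 0.4439.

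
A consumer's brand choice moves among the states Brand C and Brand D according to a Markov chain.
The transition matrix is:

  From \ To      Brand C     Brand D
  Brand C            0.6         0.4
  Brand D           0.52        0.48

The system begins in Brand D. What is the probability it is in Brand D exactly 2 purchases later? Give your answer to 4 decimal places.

0.4384

Sum over the intermediate state after 1 purchase:
P = P(Brand D→Brand C)·P(Brand C→Brand D) + P(Brand D→Brand D)·P(Brand D→Brand D)
  = 0.52×0.4 + 0.48×0.48
  = 0.2080 + 0.2304 = 0.4384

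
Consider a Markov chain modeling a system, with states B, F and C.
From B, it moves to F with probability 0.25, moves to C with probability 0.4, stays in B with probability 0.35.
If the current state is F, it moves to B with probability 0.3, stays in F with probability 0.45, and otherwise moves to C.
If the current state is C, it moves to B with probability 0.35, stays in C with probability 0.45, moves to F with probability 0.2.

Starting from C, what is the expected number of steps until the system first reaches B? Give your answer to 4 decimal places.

Let t(s) be the expected number of steps to first reach B from state s, with t(B) = 0. Conditioning on the first step:
t(F) = 1 + 0.45·t(F) + 0.25·t(C)
t(C) = 1 + 0.2·t(F) + 0.45·t(C)
Solving: t(F) = 3.1683, t(C) = 2.9703.
Expected steps from C to B: 2.9703.

2.9703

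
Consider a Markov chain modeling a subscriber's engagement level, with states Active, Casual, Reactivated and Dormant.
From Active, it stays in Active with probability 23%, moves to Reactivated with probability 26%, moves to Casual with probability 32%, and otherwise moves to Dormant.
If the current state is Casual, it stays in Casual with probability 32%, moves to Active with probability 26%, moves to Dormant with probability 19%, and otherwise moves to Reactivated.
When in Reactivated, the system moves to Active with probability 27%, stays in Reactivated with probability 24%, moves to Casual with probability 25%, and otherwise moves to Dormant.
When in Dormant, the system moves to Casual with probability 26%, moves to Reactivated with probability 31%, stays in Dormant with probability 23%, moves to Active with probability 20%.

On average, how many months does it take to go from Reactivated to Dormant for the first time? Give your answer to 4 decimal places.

Let t(s) be the expected number of months to first reach Dormant from state s, with t(Dormant) = 0. Conditioning on the first month:
t(Active) = 1 + 0.23·t(Active) + 0.32·t(Casual) + 0.26·t(Reactivated)
t(Casual) = 1 + 0.26·t(Active) + 0.32·t(Casual) + 0.23·t(Reactivated)
t(Reactivated) = 1 + 0.27·t(Active) + 0.25·t(Casual) + 0.24·t(Reactivated)
Solving: t(Active) = 4.9432, t(Casual) = 4.9504, t(Reactivated) = 4.7003.
Expected months from Reactivated to Dormant: 4.7003.

4.7003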